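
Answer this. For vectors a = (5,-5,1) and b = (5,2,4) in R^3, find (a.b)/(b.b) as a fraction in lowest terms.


Projection coefficient = (a . b) / (b . b)
a . b = 5*5 + (-5)*2 + 1*4
= 25 + (-10) + 4 = 19
b . b = 5^2 + 2^2 + 4^2
= 25 + 4 + 16 = 45
Coefficient = 19/45
In lowest terms: 19/45


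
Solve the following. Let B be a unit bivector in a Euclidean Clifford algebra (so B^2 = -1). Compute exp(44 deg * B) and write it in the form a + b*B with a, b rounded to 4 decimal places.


For a unit bivector B with B^2 = -1, the exponential series gives
e^(theta*B) = cos(theta) + sin(theta)*B (the GA analogue of Euler's formula).
theta = 44 degrees = 0.767945 rad
cos(44 deg) = 0.7193
sin(44 deg) = 0.6947
exp(theta*B) = 0.7193 + 0.6947*B


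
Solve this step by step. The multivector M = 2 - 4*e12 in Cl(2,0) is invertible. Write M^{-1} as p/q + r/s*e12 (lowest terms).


M = 2 - 4*e12, where e12^2 = -1.
Since M commutes with its reverse ~M = a - b*e12, M * ~M = a^2 - b^2*e12^2 = a^2 + b^2.
So M^{-1} = ~M / (a^2 + b^2) = (a - b*e12)/(a^2 + b^2).
a^2 + b^2 = 4 + 16 = 20
Scalar part = 2/20 = 1/10
Bivector coeff = 4/20 = 1/5
M^{-1} = 1/10 + 1/5*e12


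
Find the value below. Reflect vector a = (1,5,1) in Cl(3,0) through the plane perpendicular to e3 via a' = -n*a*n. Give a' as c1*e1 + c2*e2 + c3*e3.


Reflection formula: a' = -n*a*n, with n = e3 (unit vector, n^2 = 1).
For reflection through hyperplane perp to e3:
The component along e3 flips sign, others stay.
a = (1, 5, 1)
a' = (1, 5, -1)
a' = 1*e1 + 5*e2 - 1*e3


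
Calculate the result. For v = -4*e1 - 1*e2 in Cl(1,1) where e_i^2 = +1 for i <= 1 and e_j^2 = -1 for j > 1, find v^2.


v^2 = sum of c_i^2 * e_i^2
Positive signature terms (e_i^2 = +1): (-4)^2 = 16
Negative signature terms (e_j^2 = -1): (-1)^2 = 1
v^2 = 16 - 1 = 15


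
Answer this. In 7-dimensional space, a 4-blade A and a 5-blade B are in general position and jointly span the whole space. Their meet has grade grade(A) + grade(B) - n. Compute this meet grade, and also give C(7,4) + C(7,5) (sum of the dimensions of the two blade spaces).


Meet grade = grade(A) + grade(B) - n
= 4 + 5 - 7 = 2
C(7,4) = 35
C(7,5) = 21
dim_A + dim_B = 35 + 21 = 56


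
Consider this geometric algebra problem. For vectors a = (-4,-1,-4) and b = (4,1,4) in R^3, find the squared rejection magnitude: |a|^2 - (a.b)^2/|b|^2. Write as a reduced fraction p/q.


|a|^2 = (-4)^2 + (-1)^2 + (-4)^2 = 33
|b|^2 = 4^2 + 1^2 + 4^2 = 33
a . b = (-4)*4 + (-1)*1 + (-4)*4 = -33
(a.b)^2 = (-33)^2 = 1089
|rej|^2 = 33 - 1089/33
= (1089 - 1089)/33
= 0/33
In lowest terms: 0/1


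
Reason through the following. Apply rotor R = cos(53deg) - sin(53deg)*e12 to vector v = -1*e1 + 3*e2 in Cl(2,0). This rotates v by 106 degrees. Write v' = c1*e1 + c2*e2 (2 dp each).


Rotor R = cos(53deg) - sin(53deg)*e12
Rotation angle theta = 2 * 53 = 106 degrees
v' = R*v*~R rotates v by theta.
cos(106deg) = -0.2756, sin(106deg) = 0.9613
v'_1 = -1*cos(106deg) - 3*sin(106deg)
= -1*(-0.2756) - 3*0.9613
= -2.61
v'_2 = -1*sin(106deg) + 3*cos(106deg)
= -1*0.9613 + 3*(-0.2756)
= -1.79
v' = -2.61*e1 - 1.79*e2


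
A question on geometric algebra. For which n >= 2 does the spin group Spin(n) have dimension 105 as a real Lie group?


dim Spin(n) = dim so(n) = n(n-1)/2.
Solve n(n-1)/2 = 105, i.e. n^2 - n - 210 = 0.
Discriminant = 1 + 8*105 = 841
n = (1 + sqrt(841))/2 = (1 + 29)/2 = 15


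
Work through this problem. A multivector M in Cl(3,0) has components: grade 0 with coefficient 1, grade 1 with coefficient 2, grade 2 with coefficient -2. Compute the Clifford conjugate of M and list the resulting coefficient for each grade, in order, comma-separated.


Clifford conjugate sign for grade k: (-1)^(k(k+1)/2)
Grade 0: (-1)^(0*1/2) = (-1)^0 = 1, coeff 1 -> 1
Grade 1: (-1)^(1*2/2) = (-1)^1 = -1, coeff 2 -> -2
Grade 2: (-1)^(2*3/2) = (-1)^3 = -1, coeff -2 -> 2
Conjugated coefficients: 1, -2, 2


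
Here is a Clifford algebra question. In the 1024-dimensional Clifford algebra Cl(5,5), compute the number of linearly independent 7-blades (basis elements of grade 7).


Number of grade-k basis blades in Cl(p,q) with n = p + q is C(n, k).
n = 5 + 5 = 10
C(10, 7) = 10! / (7! * 3!)
= 3628800 / (5040 * 6)
= 120


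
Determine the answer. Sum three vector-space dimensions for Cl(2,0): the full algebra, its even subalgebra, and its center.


n = 2 + 0 = 2
Total dim = 2^2 = 4
Even subalgebra dim = 2^1 = 2
n is even, so center dim = 1
Sum = 4 + 2 + 1 = 7


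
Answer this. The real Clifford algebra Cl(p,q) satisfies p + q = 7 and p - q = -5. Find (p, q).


We need p + q = 7 and p - q = -5.
Adding: 2p = 7 + (-5) = 2, so p = 1.
Then q = 7 - 1 = 6.
(p, q) = (1, 6)


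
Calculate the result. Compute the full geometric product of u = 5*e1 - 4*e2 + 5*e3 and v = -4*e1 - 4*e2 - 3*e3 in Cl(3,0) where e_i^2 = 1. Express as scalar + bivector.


In Cl(3,0): e_i^2 = 1, e_ie_j = -e_je_i for i != j.
Scalar part = u . v = 5*(-4) + (-4)*(-4) + 5*(-3)
= -20 + 16 + (-15) = -19
e12 coeff = 5*(-4) - (-4)*(-4) = -20 - 16 = -36
e13 coeff = 5*(-3) - 5*(-4) = -15 - (-20) = 5
e23 coeff = (-4)*(-3) - 5*(-4) = 12 - (-20) = 32
uv = -19 - 36*e12 + 5*e13 + 32*e23


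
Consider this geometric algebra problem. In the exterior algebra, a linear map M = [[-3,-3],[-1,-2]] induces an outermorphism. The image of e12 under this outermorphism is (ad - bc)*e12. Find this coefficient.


The outermorphism of a linear map f sends e1^e2 to f(e1)^f(e2).
f(e1) = -3*e1 - 1*e2
f(e2) = -3*e1 - 2*e2
f(e1) ^ f(e2) = (-3*e1 - 1*e2) ^ (-3*e1 - 2*e2)
= (-3)*(-2)*e12 + (-1)*(-3)*e21
= (6 - 3)*e12
= 3*e12
Coefficient = 3


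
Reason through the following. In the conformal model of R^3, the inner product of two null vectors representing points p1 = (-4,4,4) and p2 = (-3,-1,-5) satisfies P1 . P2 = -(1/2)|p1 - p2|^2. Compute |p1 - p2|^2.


p1 - p2 = (-1, 5, 9)
|p1 - p2|^2 = (-1)^2 + 5^2 + 9^2
= 1 + 25 + 81
= 107


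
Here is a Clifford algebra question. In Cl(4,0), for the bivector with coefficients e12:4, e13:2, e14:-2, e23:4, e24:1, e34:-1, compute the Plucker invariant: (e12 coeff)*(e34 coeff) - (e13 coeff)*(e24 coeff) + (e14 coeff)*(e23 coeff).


Plucker relation: af - be + cd
a*f = 4*(-1) = -4
b*e = 2*1 = 2
c*d = (-2)*4 = -8
af - be + cd = -4 - 2 + (-8)
= -14


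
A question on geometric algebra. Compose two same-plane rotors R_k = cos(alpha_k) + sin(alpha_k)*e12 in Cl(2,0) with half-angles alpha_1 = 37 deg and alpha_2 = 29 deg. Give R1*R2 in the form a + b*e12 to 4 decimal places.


Same-plane rotors commute and their half-angles add:
R1*R2 = cos(a1 + a2) + sin(a1 + a2)*e12.
a1 + a2 = 37 + 29 = 66 deg
cos(66 deg) = 0.4067
sin(66 deg) = 0.9135
R1*R2 = 0.4067 + 0.9135*e12


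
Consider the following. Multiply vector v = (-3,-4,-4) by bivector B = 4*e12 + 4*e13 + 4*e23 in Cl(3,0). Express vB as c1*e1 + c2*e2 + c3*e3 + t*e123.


vB has grade-1 (vector) and grade-3 (trivector) parts: vB = (v _| B) + (v ^ B).
Vector part <vB>_1:
  e1: -v2*b12 - v3*b13 = -(-4)*(4) - (-4)*(4) = 32
  e2: v1*b12 - v3*b23 = (-3)*(4) - (-4)*(4) = 4
  e3: v1*b13 + v2*b23 = (-3)*(4) + (-4)*(4) = -28
Trivector part <vB>_3:
  e123: v1*b23 - v2*b13 + v3*b12 = (-3)*(4) - (-4)*(4) + (-4)*(4) = -12
vB = 32*e1 + 4*e2 - 28*e3 - 12*e123


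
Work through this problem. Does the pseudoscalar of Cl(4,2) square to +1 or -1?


The pseudoscalar I = e1...e_n (product of all n generators) of Cl(p,q) satisfies I^2 = (-1)^(q + n(n-1)/2).
p = 4, q = 2, n = p + q = 6
n(n-1)/2 = 6 * 5 / 2 = 15
Exponent = q + n(n-1)/2 = 2 + 15 = 17
I^2 = (-1)^17 = -1


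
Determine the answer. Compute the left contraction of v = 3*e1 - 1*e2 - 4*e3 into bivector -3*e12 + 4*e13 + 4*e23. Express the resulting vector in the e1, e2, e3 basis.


Left contraction v _| B = <vB>_1 (grade-1 part of the geometric product vB).
Using e1_|e12 = e2, e2_|e12 = -e1, e1_|e13 = e3, e3_|e13 = -e1, e2_|e23 = e3, e3_|e23 = -e2:
e1 coeff: -v2*b12 - v3*b13 = -(-1)*(-3) - (-4)*(4) = 13
e2 coeff: v1*b12 - v3*b23 = (3)*(-3) - (-4)*(4) = 7
e3 coeff: v1*b13 + v2*b23 = (3)*(4) + (-1)*(4) = 8
v _| B = 13*e1 + 7*e2 + 8*e3


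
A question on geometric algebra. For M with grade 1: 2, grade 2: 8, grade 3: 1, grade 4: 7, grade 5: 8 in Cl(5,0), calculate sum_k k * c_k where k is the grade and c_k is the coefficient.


Grade-weighted sum = sum of grade_k * coefficient_k
1*2 = 2
2*8 = 16
3*1 = 3
4*7 = 28
5*8 = 40
Total = 2 + 16 + 3 + 28 + 40 = 89


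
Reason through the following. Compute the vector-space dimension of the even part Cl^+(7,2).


Even subalgebra dimension = 2^(n-1)
n = 7 + 2 = 9
2^(9 - 1) = 2^8 = 256
Verification: sum of C(9,k) for even k = 1 + 36 + 126 + 84 + 9 = 256
Result = 256


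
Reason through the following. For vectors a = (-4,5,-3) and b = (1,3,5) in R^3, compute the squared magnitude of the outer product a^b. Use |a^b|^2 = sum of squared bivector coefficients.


a wedge b = (a1*b2 - a2*b1)*e12 + (a1*b3 - a3*b1)*e13 + (a2*b3 - a3*b2)*e23
e12 coeff: (-4)*3 - 5*1 = -12 - 5 = -17
e13 coeff: (-4)*5 - (-3)*1 = -20 - (-3) = -17
e23 coeff: 5*5 - (-3)*3 = 25 - (-9) = 34
|a wedge b|^2 = (-17)^2 + (-17)^2 + 34^2
= 289 + 289 + 1156
= 1734


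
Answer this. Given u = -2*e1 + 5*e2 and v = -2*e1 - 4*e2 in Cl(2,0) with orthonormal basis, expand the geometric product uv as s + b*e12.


Expand: (-2*e1 + 5*e2)(-2*e1 - 4*e2)
= (-2)*(-2)*e1e1 + (-2)*(-4)*e1e2 + 5*(-2)*e2e1 + 5*(-4)*e2e2
Using e1^2 = e2^2 = 1, e2e1 = -e1e2:
Scalar part s = (-2)*(-2) + 5*(-4) = 4 + (-20) = -16
Bivector part b = (-2)*(-4) - 5*(-2) = 8 - (-10) = 18
uv = -16 + 18*e12


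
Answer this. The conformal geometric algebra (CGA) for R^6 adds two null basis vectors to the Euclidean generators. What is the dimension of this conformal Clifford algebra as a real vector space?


The conformal model of R^6 uses Cl(7,1): the 6 Euclidean generators plus two extra orthogonal generators e+ (e+^2 = +1) and e- (e-^2 = -1), from which the null vectors e0, einf are built.
Number of generators m = 6 + 2 = 8.
dim Cl(p,q) = 2^m = 2^8 = 256


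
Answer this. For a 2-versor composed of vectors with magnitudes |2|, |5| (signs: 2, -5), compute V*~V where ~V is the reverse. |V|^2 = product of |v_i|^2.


Each vector v_i has |v_i|^2 = s_i^2
Squared scales: 2^2 = 4, (-5)^2 = 25
|V|^2 = 4 * 25
= 100


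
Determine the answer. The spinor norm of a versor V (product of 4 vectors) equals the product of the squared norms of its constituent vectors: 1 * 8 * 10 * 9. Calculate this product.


Spinor norm N(V) = |v1|^2 * |v2|^2 * ... * |v4|^2
= 1 * 8 * 10 * 9
Running product: 1, 8, 80, 720
N(V) = 720


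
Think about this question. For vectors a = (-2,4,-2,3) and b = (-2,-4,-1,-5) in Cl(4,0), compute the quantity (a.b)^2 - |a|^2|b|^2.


a . b = (-2)*(-2) + 4*(-4) + (-2)*(-1) + 3*(-5)
= 4 + (-16) + 2 + (-15) = -25
|a|^2 = (-2)^2 + 4^2 + (-2)^2 + 3^2 = 33
|b|^2 = (-2)^2 + (-4)^2 + (-1)^2 + (-5)^2 = 46
(a.b)^2 = (-25)^2 = 625
|a|^2 * |b|^2 = 33 * 46 = 1518
Result = 625 - 1518 = -893


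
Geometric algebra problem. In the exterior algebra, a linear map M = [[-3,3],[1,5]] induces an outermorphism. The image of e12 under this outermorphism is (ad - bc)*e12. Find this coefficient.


The outermorphism of a linear map f sends e1^e2 to f(e1)^f(e2).
f(e1) = -3*e1 + 1*e2
f(e2) = 3*e1 + 5*e2
f(e1) ^ f(e2) = (-3*e1 + 1*e2) ^ (3*e1 + 5*e2)
= (-3)*5*e12 + 1*3*e21
= (-15 - 3)*e12
= -18*e12
Coefficient = -18


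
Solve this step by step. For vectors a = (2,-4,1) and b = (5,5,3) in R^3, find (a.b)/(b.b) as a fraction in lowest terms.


Projection coefficient = (a . b) / (b . b)
a . b = 2*5 + (-4)*5 + 1*3
= 10 + (-20) + 3 = -7
b . b = 5^2 + 5^2 + 3^2
= 25 + 25 + 9 = 59
Coefficient = -7/59
In lowest terms: -7/59


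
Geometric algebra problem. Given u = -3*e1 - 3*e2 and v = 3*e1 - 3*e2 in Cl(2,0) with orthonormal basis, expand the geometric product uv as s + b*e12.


Expand: (-3*e1 - 3*e2)(3*e1 - 3*e2)
= (-3)*3*e1e1 + (-3)*(-3)*e1e2 + (-3)*3*e2e1 + (-3)*(-3)*e2e2
Using e1^2 = e2^2 = 1, e2e1 = -e1e2:
Scalar part s = (-3)*3 + (-3)*(-3) = -9 + 9 = 0
Bivector part b = (-3)*(-3) - (-3)*3 = 9 - (-9) = 18
uv = 0 + 18*e12


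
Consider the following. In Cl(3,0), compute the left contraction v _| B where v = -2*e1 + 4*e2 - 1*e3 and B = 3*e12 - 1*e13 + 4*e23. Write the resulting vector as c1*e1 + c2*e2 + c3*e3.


Left contraction v _| B = <vB>_1 (grade-1 part of the geometric product vB).
Using e1_|e12 = e2, e2_|e12 = -e1, e1_|e13 = e3, e3_|e13 = -e1, e2_|e23 = e3, e3_|e23 = -e2:
e1 coeff: -v2*b12 - v3*b13 = -(4)*(3) - (-1)*(-1) = -13
e2 coeff: v1*b12 - v3*b23 = (-2)*(3) - (-1)*(4) = -2
e3 coeff: v1*b13 + v2*b23 = (-2)*(-1) + (4)*(4) = 18
v _| B = -13*e1 - 2*e2 + 18*e3


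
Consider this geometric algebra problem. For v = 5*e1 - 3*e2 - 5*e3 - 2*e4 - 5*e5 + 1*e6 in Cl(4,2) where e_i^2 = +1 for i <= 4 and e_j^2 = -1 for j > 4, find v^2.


v^2 = sum of c_i^2 * e_i^2
Positive signature terms (e_i^2 = +1): 5^2 + (-3)^2 + (-5)^2 + (-2)^2 = 63
Negative signature terms (e_j^2 = -1): (-5)^2 + 1^2 = 26
v^2 = 63 - 26 = 37


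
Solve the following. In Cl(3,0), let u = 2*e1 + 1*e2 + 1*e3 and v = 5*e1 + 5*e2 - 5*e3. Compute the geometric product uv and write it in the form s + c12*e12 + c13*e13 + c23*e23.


In Cl(3,0): e_i^2 = 1, e_ie_j = -e_je_i for i != j.
Scalar part = u . v = 2*5 + 1*5 + 1*(-5)
= 10 + 5 + (-5) = 10
e12 coeff = 2*5 - 1*5 = 10 - 5 = 5
e13 coeff = 2*(-5) - 1*5 = -10 - 5 = -15
e23 coeff = 1*(-5) - 1*5 = -5 - 5 = -10
uv = 10 + 5*e12 - 15*e13 - 10*e23


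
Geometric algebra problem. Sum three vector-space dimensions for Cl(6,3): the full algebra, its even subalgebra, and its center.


n = 6 + 3 = 9
Total dim = 2^9 = 512
Even subalgebra dim = 2^8 = 256
n is odd, so center dim = 2
Sum = 512 + 256 + 2 = 770


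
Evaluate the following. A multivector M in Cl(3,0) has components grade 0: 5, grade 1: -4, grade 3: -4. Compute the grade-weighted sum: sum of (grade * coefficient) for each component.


Grade-weighted sum = sum of grade_k * coefficient_k
0*5 = 0
1*(-4) = -4
3*(-4) = -12
Total = 0 + (-4) + (-12) = -16


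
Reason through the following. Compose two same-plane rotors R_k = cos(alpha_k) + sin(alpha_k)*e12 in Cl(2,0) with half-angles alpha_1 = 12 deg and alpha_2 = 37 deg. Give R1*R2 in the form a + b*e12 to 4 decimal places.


Same-plane rotors commute and their half-angles add:
R1*R2 = cos(a1 + a2) + sin(a1 + a2)*e12.
a1 + a2 = 12 + 37 = 49 deg
cos(49 deg) = 0.6561
sin(49 deg) = 0.7547
R1*R2 = 0.6561 + 0.7547*e12


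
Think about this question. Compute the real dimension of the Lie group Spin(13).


Spin(n) double-covers SO(n); both have Lie algebra so(n) of dimension n(n-1)/2.
n = 13
n(n-1) = 13 * 12 = 156
dim Spin(13) = 156/2 = 78


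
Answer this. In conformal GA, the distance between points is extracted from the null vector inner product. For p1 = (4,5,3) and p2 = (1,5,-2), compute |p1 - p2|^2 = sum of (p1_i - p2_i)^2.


p1 - p2 = (3, 0, 5)
|p1 - p2|^2 = 3^2 + 0^2 + 5^2
= 9 + 0 + 25
= 34


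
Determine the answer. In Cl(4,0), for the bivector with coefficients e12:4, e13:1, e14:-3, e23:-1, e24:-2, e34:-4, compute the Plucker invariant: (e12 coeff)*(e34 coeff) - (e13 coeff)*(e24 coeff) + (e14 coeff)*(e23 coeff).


Plucker relation: af - be + cd
a*f = 4*(-4) = -16
b*e = 1*(-2) = -2
c*d = (-3)*(-1) = 3
af - be + cd = -16 - (-2) + 3
= -11


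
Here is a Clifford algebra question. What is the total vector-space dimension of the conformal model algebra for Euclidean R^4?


The conformal model of R^4 uses Cl(5,1): the 4 Euclidean generators plus two extra orthogonal generators e+ (e+^2 = +1) and e- (e-^2 = -1), from which the null vectors e0, einf are built.
Number of generators m = 4 + 2 = 6.
dim Cl(p,q) = 2^m = 2^6 = 64


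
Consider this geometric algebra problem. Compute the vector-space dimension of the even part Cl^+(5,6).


Even subalgebra dimension = 2^(n-1)
n = 5 + 6 = 11
2^(11 - 1) = 2^10 = 1024
Verification: sum of C(11,k) for even k = 1 + 55 + 330 + 462 + 165 + 11 = 1024
Result = 1024


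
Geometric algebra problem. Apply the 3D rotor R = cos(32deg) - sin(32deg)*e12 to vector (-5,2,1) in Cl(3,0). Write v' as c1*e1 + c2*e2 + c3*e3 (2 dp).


Rotor R = cos(32deg) - sin(32deg)*e12
Rotation angle theta = 2 * 32 = 64 degrees in the e12 plane (e1 -> e2).
The component perpendicular to the plane (e3) is invariant: v'_3 = v3 = 1.00
cos(64deg) = 0.4384, sin(64deg) = 0.8988
v'_1 = v1*cos(theta) - v2*sin(theta) = -5*0.4384 - 2*0.8988 = -3.99
v'_2 = v1*sin(theta) + v2*cos(theta) = -5*0.8988 + 2*0.4384 = -3.62
v' = -3.99*e1 - 3.62*e2 + 1.00*e3


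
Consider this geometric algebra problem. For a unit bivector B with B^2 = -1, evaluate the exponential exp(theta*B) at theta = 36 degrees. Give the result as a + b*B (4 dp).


For a unit bivector B with B^2 = -1, the exponential series gives
e^(theta*B) = cos(theta) + sin(theta)*B (the GA analogue of Euler's formula).
theta = 36 degrees = 0.628319 rad
cos(36 deg) = 0.8090
sin(36 deg) = 0.5878
exp(theta*B) = 0.8090 + 0.5878*B


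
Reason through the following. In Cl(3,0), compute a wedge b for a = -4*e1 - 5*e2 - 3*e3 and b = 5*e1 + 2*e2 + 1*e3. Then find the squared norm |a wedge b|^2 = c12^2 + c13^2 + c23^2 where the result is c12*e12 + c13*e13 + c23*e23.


a wedge b = (a1*b2 - a2*b1)*e12 + (a1*b3 - a3*b1)*e13 + (a2*b3 - a3*b2)*e23
e12 coeff: (-4)*2 - (-5)*5 = -8 - (-25) = 17
e13 coeff: (-4)*1 - (-3)*5 = -4 - (-15) = 11
e23 coeff: (-5)*1 - (-3)*2 = -5 - (-6) = 1
|a wedge b|^2 = 17^2 + 11^2 + 1^2
= 289 + 121 + 1
= 411


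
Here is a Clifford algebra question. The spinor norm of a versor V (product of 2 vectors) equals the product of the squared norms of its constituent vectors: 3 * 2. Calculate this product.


Spinor norm N(V) = |v1|^2 * |v2|^2 * ... * |v2|^2
= 3 * 2
Running product: 3, 6
N(V) = 6


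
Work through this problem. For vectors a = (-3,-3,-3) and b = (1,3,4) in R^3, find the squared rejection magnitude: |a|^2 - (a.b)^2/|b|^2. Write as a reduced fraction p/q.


|a|^2 = (-3)^2 + (-3)^2 + (-3)^2 = 27
|b|^2 = 1^2 + 3^2 + 4^2 = 26
a . b = (-3)*1 + (-3)*3 + (-3)*4 = -24
(a.b)^2 = (-24)^2 = 576
|rej|^2 = 27 - 576/26
= (702 - 576)/26
= 126/26
In lowest terms: 63/13


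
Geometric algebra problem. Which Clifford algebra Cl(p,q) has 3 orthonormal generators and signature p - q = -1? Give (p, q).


We need p + q = 3 and p - q = -1.
Adding: 2p = 3 + (-1) = 2, so p = 1.
Then q = 3 - 1 = 2.
(p, q) = (1, 2)


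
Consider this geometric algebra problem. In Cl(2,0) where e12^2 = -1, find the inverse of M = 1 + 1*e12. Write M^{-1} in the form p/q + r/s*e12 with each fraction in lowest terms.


M = 1 + 1*e12, where e12^2 = -1.
Since M commutes with its reverse ~M = a - b*e12, M * ~M = a^2 - b^2*e12^2 = a^2 + b^2.
So M^{-1} = ~M / (a^2 + b^2) = (a - b*e12)/(a^2 + b^2).
a^2 + b^2 = 1 + 1 = 2
Scalar part = 1/2 = 1/2
Bivector coeff = -1/2 = -1/2
M^{-1} = 1/2 - 1/2*e12


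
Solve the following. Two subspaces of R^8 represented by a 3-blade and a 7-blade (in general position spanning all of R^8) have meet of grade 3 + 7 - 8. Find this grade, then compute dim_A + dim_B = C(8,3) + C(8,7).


Meet grade = grade(A) + grade(B) - n
= 3 + 7 - 8 = 2
C(8,3) = 56
C(8,7) = 8
dim_A + dim_B = 56 + 8 = 64


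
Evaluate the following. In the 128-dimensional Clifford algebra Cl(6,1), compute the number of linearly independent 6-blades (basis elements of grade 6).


Number of grade-k basis blades in Cl(p,q) with n = p + q is C(n, k).
n = 6 + 1 = 7
C(7, 6) = 7! / (6! * 1!)
= 5040 / (720 * 1)
= 7


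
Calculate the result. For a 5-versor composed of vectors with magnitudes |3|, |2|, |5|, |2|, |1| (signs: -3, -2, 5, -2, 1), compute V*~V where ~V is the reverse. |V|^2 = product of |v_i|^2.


Each vector v_i has |v_i|^2 = s_i^2
Squared scales: (-3)^2 = 9, (-2)^2 = 4, 5^2 = 25, (-2)^2 = 4, 1^2 = 1
|V|^2 = 9 * 4 * 25 * 4 * 1
= 3600


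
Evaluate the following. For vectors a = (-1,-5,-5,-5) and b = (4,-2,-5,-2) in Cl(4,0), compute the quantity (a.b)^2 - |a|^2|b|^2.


a . b = (-1)*4 + (-5)*(-2) + (-5)*(-5) + (-5)*(-2)
= -4 + 10 + 25 + 10 = 41
|a|^2 = (-1)^2 + (-5)^2 + (-5)^2 + (-5)^2 = 76
|b|^2 = 4^2 + (-2)^2 + (-5)^2 + (-2)^2 = 49
(a.b)^2 = 41^2 = 1681
|a|^2 * |b|^2 = 76 * 49 = 3724
Result = 1681 - 3724 = -2043


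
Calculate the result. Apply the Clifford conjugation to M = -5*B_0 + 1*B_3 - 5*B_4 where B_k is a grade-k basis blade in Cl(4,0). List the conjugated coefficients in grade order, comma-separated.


Clifford conjugate sign for grade k: (-1)^(k(k+1)/2)
Grade 0: (-1)^(0*1/2) = (-1)^0 = 1, coeff -5 -> -5
Grade 3: (-1)^(3*4/2) = (-1)^6 = 1, coeff 1 -> 1
Grade 4: (-1)^(4*5/2) = (-1)^10 = 1, coeff -5 -> -5
Conjugated coefficients: -5, 1, -5


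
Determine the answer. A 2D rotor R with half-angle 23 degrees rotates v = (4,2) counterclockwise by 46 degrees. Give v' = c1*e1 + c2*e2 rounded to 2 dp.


Rotor R = cos(23deg) - sin(23deg)*e12
Rotation angle theta = 2 * 23 = 46 degrees
v' = R*v*~R rotates v by theta.
cos(46deg) = 0.6947, sin(46deg) = 0.7193
v'_1 = 4*cos(46deg) - 2*sin(46deg)
= 4*0.6947 - 2*0.7193
= 1.34
v'_2 = 4*sin(46deg) + 2*cos(46deg)
= 4*0.7193 + 2*0.6947
= 4.27
v' = 1.34*e1 + 4.27*e2


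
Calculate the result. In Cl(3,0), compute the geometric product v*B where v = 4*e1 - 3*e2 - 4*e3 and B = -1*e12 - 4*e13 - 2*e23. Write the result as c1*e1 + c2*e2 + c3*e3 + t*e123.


vB has grade-1 (vector) and grade-3 (trivector) parts: vB = (v _| B) + (v ^ B).
Vector part <vB>_1:
  e1: -v2*b12 - v3*b13 = -(-3)*(-1) - (-4)*(-4) = -19
  e2: v1*b12 - v3*b23 = (4)*(-1) - (-4)*(-2) = -12
  e3: v1*b13 + v2*b23 = (4)*(-4) + (-3)*(-2) = -10
Trivector part <vB>_3:
  e123: v1*b23 - v2*b13 + v3*b12 = (4)*(-2) - (-3)*(-4) + (-4)*(-1) = -16
vB = -19*e1 - 12*e2 - 10*e3 - 16*e123


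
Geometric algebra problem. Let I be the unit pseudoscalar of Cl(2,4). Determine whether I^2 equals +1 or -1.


The pseudoscalar I = e1...e_n (product of all n generators) of Cl(p,q) satisfies I^2 = (-1)^(q + n(n-1)/2).
p = 2, q = 4, n = p + q = 6
n(n-1)/2 = 6 * 5 / 2 = 15
Exponent = q + n(n-1)/2 = 4 + 15 = 19
I^2 = (-1)^19 = -1


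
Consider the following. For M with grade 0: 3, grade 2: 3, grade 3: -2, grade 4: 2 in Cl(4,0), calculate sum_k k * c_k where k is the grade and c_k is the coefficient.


Grade-weighted sum = sum of grade_k * coefficient_k
0*3 = 0
2*3 = 6
3*(-2) = -6
4*2 = 8
Total = 0 + 6 + (-6) + 8 = 8


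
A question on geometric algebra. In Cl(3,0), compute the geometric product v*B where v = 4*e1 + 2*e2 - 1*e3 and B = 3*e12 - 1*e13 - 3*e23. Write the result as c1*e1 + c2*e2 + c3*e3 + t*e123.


vB has grade-1 (vector) and grade-3 (trivector) parts: vB = (v _| B) + (v ^ B).
Vector part <vB>_1:
  e1: -v2*b12 - v3*b13 = -(2)*(3) - (-1)*(-1) = -7
  e2: v1*b12 - v3*b23 = (4)*(3) - (-1)*(-3) = 9
  e3: v1*b13 + v2*b23 = (4)*(-1) + (2)*(-3) = -10
Trivector part <vB>_3:
  e123: v1*b23 - v2*b13 + v3*b12 = (4)*(-3) - (2)*(-1) + (-1)*(3) = -13
vB = -7*e1 + 9*e2 - 10*e3 - 13*e123


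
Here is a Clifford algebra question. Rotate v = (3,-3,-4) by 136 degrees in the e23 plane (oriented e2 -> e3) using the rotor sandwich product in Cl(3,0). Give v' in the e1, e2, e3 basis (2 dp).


Rotor R = cos(68deg) - sin(68deg)*e23
Rotation angle theta = 2 * 68 = 136 degrees in the e23 plane (e2 -> e3).
The component perpendicular to the plane (e1) is invariant: v'_1 = v1 = 3.00
cos(136deg) = -0.7193, sin(136deg) = 0.6947
v'_2 = v2*cos(theta) - v3*sin(theta) = -3*(-0.7193) - (-4)*0.6947 = 4.94
v'_3 = v2*sin(theta) + v3*cos(theta) = -3*0.6947 + (-4)*(-0.7193) = 0.79
v' = 3.00*e1 + 4.94*e2 + 0.79*e3


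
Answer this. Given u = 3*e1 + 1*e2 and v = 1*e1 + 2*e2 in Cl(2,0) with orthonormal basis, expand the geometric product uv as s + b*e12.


Expand: (3*e1 + 1*e2)(1*e1 + 2*e2)
= 3*1*e1e1 + 3*2*e1e2 + 1*1*e2e1 + 1*2*e2e2
Using e1^2 = e2^2 = 1, e2e1 = -e1e2:
Scalar part s = 3*1 + 1*2 = 3 + 2 = 5
Bivector part b = 3*2 - 1*1 = 6 - 1 = 5
uv = 5 + 5*e12


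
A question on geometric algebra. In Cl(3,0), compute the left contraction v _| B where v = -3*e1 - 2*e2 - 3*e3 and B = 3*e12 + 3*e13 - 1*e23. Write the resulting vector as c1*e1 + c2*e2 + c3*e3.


Left contraction v _| B = <vB>_1 (grade-1 part of the geometric product vB).
Using e1_|e12 = e2, e2_|e12 = -e1, e1_|e13 = e3, e3_|e13 = -e1, e2_|e23 = e3, e3_|e23 = -e2:
e1 coeff: -v2*b12 - v3*b13 = -(-2)*(3) - (-3)*(3) = 15
e2 coeff: v1*b12 - v3*b23 = (-3)*(3) - (-3)*(-1) = -12
e3 coeff: v1*b13 + v2*b23 = (-3)*(3) + (-2)*(-1) = -7
v _| B = 15*e1 - 12*e2 - 7*e3


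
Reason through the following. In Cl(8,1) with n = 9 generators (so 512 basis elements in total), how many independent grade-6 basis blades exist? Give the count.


Number of grade-k basis blades in Cl(p,q) with n = p + q is C(n, k).
n = 8 + 1 = 9
C(9, 6) = 9! / (6! * 3!)
= 362880 / (720 * 6)
= 84


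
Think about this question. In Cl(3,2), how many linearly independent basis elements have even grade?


Even subalgebra dimension = 2^(n-1)
n = 3 + 2 = 5
2^(5 - 1) = 2^4 = 16
Verification: sum of C(5,k) for even k = 1 + 10 + 5 = 16
Result = 16


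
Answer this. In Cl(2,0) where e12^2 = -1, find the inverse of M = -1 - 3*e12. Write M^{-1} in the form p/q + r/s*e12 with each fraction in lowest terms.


M = -1 - 3*e12, where e12^2 = -1.
Since M commutes with its reverse ~M = a - b*e12, M * ~M = a^2 - b^2*e12^2 = a^2 + b^2.
So M^{-1} = ~M / (a^2 + b^2) = (a - b*e12)/(a^2 + b^2).
a^2 + b^2 = 1 + 9 = 10
Scalar part = -1/10 = -1/10
Bivector coeff = 3/10 = 3/10
M^{-1} = -1/10 + 3/10*e12


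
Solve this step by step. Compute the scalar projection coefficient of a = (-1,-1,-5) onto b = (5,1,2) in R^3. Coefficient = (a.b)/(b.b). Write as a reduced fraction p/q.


Projection coefficient = (a . b) / (b . b)
a . b = (-1)*5 + (-1)*1 + (-5)*2
= -5 + (-1) + (-10) = -16
b . b = 5^2 + 1^2 + 2^2
= 25 + 1 + 4 = 30
Coefficient = -16/30
In lowest terms: -8/15


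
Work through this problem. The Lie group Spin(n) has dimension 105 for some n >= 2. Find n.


dim Spin(n) = dim so(n) = n(n-1)/2.
Solve n(n-1)/2 = 105, i.e. n^2 - n - 210 = 0.
Discriminant = 1 + 8*105 = 841
n = (1 + sqrt(841))/2 = (1 + 29)/2 = 15


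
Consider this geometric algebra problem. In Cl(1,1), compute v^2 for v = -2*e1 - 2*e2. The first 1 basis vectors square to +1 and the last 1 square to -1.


v^2 = sum of c_i^2 * e_i^2
Positive signature terms (e_i^2 = +1): (-2)^2 = 4
Negative signature terms (e_j^2 = -1): (-2)^2 = 4
v^2 = 4 - 4 = 0


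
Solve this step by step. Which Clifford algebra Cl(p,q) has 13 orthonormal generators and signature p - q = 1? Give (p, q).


We need p + q = 13 and p - q = 1.
Adding: 2p = 13 + 1 = 14, so p = 7.
Then q = 13 - 7 = 6.
(p, q) = (7, 6)


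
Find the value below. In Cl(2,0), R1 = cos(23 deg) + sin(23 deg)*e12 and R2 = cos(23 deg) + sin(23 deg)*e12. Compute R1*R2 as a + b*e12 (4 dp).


Same-plane rotors commute and their half-angles add:
R1*R2 = cos(a1 + a2) + sin(a1 + a2)*e12.
a1 + a2 = 23 + 23 = 46 deg
cos(46 deg) = 0.6947
sin(46 deg) = 0.7193
R1*R2 = 0.6947 + 0.7193*e12


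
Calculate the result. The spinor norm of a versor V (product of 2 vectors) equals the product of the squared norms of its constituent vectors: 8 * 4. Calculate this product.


Spinor norm N(V) = |v1|^2 * |v2|^2 * ... * |v2|^2
= 8 * 4
Running product: 8, 32
N(V) = 32


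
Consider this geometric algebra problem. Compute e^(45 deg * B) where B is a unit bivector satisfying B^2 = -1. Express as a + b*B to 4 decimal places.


For a unit bivector B with B^2 = -1, the exponential series gives
e^(theta*B) = cos(theta) + sin(theta)*B (the GA analogue of Euler's formula).
theta = 45 degrees = 0.785398 rad
cos(45 deg) = 0.7071
sin(45 deg) = 0.7071
exp(theta*B) = 0.7071 + 0.7071*B


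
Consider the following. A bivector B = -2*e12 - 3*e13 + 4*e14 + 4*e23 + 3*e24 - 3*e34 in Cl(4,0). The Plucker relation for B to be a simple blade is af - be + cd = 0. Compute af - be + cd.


Plucker relation: af - be + cd
a*f = (-2)*(-3) = 6
b*e = (-3)*3 = -9
c*d = 4*4 = 16
af - be + cd = 6 - (-9) + 16
= 31


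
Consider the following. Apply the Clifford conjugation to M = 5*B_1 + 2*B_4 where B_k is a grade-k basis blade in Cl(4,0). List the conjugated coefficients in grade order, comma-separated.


Clifford conjugate sign for grade k: (-1)^(k(k+1)/2)
Grade 1: (-1)^(1*2/2) = (-1)^1 = -1, coeff 5 -> -5
Grade 4: (-1)^(4*5/2) = (-1)^10 = 1, coeff 2 -> 2
Conjugated coefficients: -5, 2


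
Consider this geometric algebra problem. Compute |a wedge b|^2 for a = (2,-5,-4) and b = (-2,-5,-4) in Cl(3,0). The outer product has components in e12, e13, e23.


a wedge b = (a1*b2 - a2*b1)*e12 + (a1*b3 - a3*b1)*e13 + (a2*b3 - a3*b2)*e23
e12 coeff: 2*(-5) - (-5)*(-2) = -10 - 10 = -20
e13 coeff: 2*(-4) - (-4)*(-2) = -8 - 8 = -16
e23 coeff: (-5)*(-4) - (-4)*(-5) = 20 - 20 = 0
|a wedge b|^2 = (-20)^2 + (-16)^2 + 0^2
= 400 + 256 + 0
= 656


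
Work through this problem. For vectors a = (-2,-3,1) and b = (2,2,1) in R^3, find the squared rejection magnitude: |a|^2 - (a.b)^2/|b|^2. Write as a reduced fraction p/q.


|a|^2 = (-2)^2 + (-3)^2 + 1^2 = 14
|b|^2 = 2^2 + 2^2 + 1^2 = 9
a . b = (-2)*2 + (-3)*2 + 1*1 = -9
(a.b)^2 = (-9)^2 = 81
|rej|^2 = 14 - 81/9
= (126 - 81)/9
= 45/9
In lowest terms: 5/1


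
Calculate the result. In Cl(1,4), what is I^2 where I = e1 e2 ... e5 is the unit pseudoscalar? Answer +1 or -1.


The pseudoscalar I = e1...e_n (product of all n generators) of Cl(p,q) satisfies I^2 = (-1)^(q + n(n-1)/2).
p = 1, q = 4, n = p + q = 5
n(n-1)/2 = 5 * 4 / 2 = 10
Exponent = q + n(n-1)/2 = 4 + 10 = 14
I^2 = (-1)^14 = +1


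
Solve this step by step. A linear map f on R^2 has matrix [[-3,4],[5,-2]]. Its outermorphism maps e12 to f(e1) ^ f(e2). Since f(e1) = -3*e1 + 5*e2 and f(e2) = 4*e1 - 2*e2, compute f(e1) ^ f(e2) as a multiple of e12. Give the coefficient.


The outermorphism of a linear map f sends e1^e2 to f(e1)^f(e2).
f(e1) = -3*e1 + 5*e2
f(e2) = 4*e1 - 2*e2
f(e1) ^ f(e2) = (-3*e1 + 5*e2) ^ (4*e1 - 2*e2)
= (-3)*(-2)*e12 + 5*4*e21
= (6 - 20)*e12
= -14*e12
Coefficient = -14


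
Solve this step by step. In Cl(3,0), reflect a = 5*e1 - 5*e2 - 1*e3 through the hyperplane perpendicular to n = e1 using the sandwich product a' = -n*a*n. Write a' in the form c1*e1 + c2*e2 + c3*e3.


Reflection formula: a' = -n*a*n, with n = e1 (unit vector, n^2 = 1).
For reflection through hyperplane perp to e1:
The component along e1 flips sign, others stay.
a = (5, -5, -1)
a' = (-5, -5, -1)
a' = -5*e1 - 5*e2 - 1*e3


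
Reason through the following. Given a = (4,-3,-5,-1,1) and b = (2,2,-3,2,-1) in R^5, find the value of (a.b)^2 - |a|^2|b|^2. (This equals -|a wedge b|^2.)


a . b = 4*2 + (-3)*2 + (-5)*(-3) + (-1)*2 + 1*(-1)
= 8 + (-6) + 15 + (-2) + (-1) = 14
|a|^2 = 4^2 + (-3)^2 + (-5)^2 + (-1)^2 + 1^2 = 52
|b|^2 = 2^2 + 2^2 + (-3)^2 + 2^2 + (-1)^2 = 22
(a.b)^2 = 14^2 = 196
|a|^2 * |b|^2 = 52 * 22 = 1144
Result = 196 - 1144 = -948


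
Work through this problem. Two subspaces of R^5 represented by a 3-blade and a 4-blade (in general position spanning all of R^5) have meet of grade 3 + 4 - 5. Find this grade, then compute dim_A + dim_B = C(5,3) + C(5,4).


Meet grade = grade(A) + grade(B) - n
= 3 + 4 - 5 = 2
C(5,3) = 10
C(5,4) = 5
dim_A + dim_B = 10 + 5 = 15


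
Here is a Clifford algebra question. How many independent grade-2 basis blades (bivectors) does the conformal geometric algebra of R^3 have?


The conformal model of R^3 uses Cl(4,1) with m = 3 + 2 = 5 generators.
Number of grade-2 blades = C(m, 2) = C(5, 2)
= 5*4/2 = 10


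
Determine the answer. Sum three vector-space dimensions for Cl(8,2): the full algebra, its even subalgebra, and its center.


n = 8 + 2 = 10
Total dim = 2^10 = 1024
Even subalgebra dim = 2^9 = 512
n is even, so center dim = 1
Sum = 1024 + 512 + 1 = 1537


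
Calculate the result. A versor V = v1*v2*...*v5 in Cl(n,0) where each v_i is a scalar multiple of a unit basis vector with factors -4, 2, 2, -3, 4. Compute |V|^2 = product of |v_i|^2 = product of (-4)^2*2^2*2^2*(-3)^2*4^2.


Each vector v_i has |v_i|^2 = s_i^2
Squared scales: (-4)^2 = 16, 2^2 = 4, 2^2 = 4, (-3)^2 = 9, 4^2 = 16
|V|^2 = 16 * 4 * 4 * 9 * 16
= 36864


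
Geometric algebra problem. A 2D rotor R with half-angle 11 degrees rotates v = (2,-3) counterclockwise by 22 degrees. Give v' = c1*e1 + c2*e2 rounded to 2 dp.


Rotor R = cos(11deg) - sin(11deg)*e12
Rotation angle theta = 2 * 11 = 22 degrees
v' = R*v*~R rotates v by theta.
cos(22deg) = 0.9272, sin(22deg) = 0.3746
v'_1 = 2*cos(22deg) - (-3)*sin(22deg)
= 2*0.9272 - (-3)*0.3746
= 2.98
v'_2 = 2*sin(22deg) + (-3)*cos(22deg)
= 2*0.3746 + (-3)*0.9272
= -2.03
v' = 2.98*e1 - 2.03*e2


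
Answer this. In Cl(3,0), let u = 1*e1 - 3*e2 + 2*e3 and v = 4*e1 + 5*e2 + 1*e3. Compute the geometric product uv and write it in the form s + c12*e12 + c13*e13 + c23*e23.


In Cl(3,0): e_i^2 = 1, e_ie_j = -e_je_i for i != j.
Scalar part = u . v = 1*4 + (-3)*5 + 2*1
= 4 + (-15) + 2 = -9
e12 coeff = 1*5 - (-3)*4 = 5 - (-12) = 17
e13 coeff = 1*1 - 2*4 = 1 - 8 = -7
e23 coeff = (-3)*1 - 2*5 = -3 - 10 = -13
uv = -9 + 17*e12 - 7*e13 - 13*e23


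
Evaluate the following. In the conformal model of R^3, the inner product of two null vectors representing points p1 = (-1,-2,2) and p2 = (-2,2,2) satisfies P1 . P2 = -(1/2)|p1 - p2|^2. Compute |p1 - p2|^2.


p1 - p2 = (1, -4, 0)
|p1 - p2|^2 = 1^2 + (-4)^2 + 0^2
= 1 + 16 + 0
= 17


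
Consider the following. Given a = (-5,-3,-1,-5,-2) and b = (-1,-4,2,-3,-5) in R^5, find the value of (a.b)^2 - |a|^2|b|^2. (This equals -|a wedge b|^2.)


a . b = (-5)*(-1) + (-3)*(-4) + (-1)*2 + (-5)*(-3) + (-2)*(-5)
= 5 + 12 + (-2) + 15 + 10 = 40
|a|^2 = (-5)^2 + (-3)^2 + (-1)^2 + (-5)^2 + (-2)^2 = 64
|b|^2 = (-1)^2 + (-4)^2 + 2^2 + (-3)^2 + (-5)^2 = 55
(a.b)^2 = 40^2 = 1600
|a|^2 * |b|^2 = 64 * 55 = 3520
Result = 1600 - 3520 = -1920


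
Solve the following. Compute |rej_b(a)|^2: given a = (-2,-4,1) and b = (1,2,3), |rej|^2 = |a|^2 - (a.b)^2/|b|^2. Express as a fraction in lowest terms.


|a|^2 = (-2)^2 + (-4)^2 + 1^2 = 21
|b|^2 = 1^2 + 2^2 + 3^2 = 14
a . b = (-2)*1 + (-4)*2 + 1*3 = -7
(a.b)^2 = (-7)^2 = 49
|rej|^2 = 21 - 49/14
= (294 - 49)/14
= 245/14
In lowest terms: 35/2


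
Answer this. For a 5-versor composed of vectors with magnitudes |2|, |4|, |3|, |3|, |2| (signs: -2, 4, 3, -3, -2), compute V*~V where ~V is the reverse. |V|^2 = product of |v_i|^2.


Each vector v_i has |v_i|^2 = s_i^2
Squared scales: (-2)^2 = 4, 4^2 = 16, 3^2 = 9, (-3)^2 = 9, (-2)^2 = 4
|V|^2 = 4 * 16 * 9 * 9 * 4
= 20736


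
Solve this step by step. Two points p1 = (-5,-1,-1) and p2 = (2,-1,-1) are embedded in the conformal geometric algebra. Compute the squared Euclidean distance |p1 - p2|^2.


p1 - p2 = (-7, 0, 0)
|p1 - p2|^2 = (-7)^2 + 0^2 + 0^2
= 49 + 0 + 0
= 49


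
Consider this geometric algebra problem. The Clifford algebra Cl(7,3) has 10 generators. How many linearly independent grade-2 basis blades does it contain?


Number of grade-k basis blades in Cl(p,q) with n = p + q is C(n, k).
n = 7 + 3 = 10
C(10, 2) = 10! / (2! * 8!)
= 3628800 / (2 * 40320)
= 45


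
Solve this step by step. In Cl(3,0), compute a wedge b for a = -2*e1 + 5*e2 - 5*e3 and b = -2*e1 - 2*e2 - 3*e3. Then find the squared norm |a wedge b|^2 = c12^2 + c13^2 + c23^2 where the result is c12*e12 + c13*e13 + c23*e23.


a wedge b = (a1*b2 - a2*b1)*e12 + (a1*b3 - a3*b1)*e13 + (a2*b3 - a3*b2)*e23
e12 coeff: (-2)*(-2) - 5*(-2) = 4 - (-10) = 14
e13 coeff: (-2)*(-3) - (-5)*(-2) = 6 - 10 = -4
e23 coeff: 5*(-3) - (-5)*(-2) = -15 - 10 = -25
|a wedge b|^2 = 14^2 + (-4)^2 + (-25)^2
= 196 + 16 + 625
= 837


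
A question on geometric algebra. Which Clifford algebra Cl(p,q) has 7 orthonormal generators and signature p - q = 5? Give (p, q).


We need p + q = 7 and p - q = 5.
Adding: 2p = 7 + 5 = 12, so p = 6.
Then q = 7 - 6 = 1.
(p, q) = (6, 1)


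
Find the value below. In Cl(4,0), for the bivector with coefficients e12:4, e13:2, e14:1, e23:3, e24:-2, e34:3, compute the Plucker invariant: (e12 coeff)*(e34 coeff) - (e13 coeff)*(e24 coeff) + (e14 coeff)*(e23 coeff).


Plucker relation: af - be + cd
a*f = 4*3 = 12
b*e = 2*(-2) = -4
c*d = 1*3 = 3
af - be + cd = 12 - (-4) + 3
= 19


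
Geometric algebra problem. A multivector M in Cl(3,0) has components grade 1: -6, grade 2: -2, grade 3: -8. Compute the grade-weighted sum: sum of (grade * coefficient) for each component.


Grade-weighted sum = sum of grade_k * coefficient_k
1*(-6) = -6
2*(-2) = -4
3*(-8) = -24
Total = -6 + (-4) + (-24) = -34


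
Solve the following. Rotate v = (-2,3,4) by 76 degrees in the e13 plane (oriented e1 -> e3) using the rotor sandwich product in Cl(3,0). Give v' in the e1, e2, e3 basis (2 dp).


Rotor R = cos(38deg) - sin(38deg)*e13
Rotation angle theta = 2 * 38 = 76 degrees in the e13 plane (e1 -> e3).
The component perpendicular to the plane (e2) is invariant: v'_2 = v2 = 3.00
cos(76deg) = 0.2419, sin(76deg) = 0.9703
v'_1 = v1*cos(theta) - v3*sin(theta) = -2*0.2419 - 4*0.9703 = -4.37
v'_3 = v1*sin(theta) + v3*cos(theta) = -2*0.9703 + 4*0.2419 = -0.97
v' = -4.37*e1 + 3.00*e2 - 0.97*e3


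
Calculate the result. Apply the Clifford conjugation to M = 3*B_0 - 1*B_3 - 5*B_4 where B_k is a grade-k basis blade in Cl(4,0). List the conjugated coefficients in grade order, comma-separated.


Clifford conjugate sign for grade k: (-1)^(k(k+1)/2)
Grade 0: (-1)^(0*1/2) = (-1)^0 = 1, coeff 3 -> 3
Grade 3: (-1)^(3*4/2) = (-1)^6 = 1, coeff -1 -> -1
Grade 4: (-1)^(4*5/2) = (-1)^10 = 1, coeff -5 -> -5
Conjugated coefficients: 3, -1, -5


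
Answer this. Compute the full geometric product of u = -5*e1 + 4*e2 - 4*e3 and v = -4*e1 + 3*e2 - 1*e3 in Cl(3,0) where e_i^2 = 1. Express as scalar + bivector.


In Cl(3,0): e_i^2 = 1, e_ie_j = -e_je_i for i != j.
Scalar part = u . v = (-5)*(-4) + 4*3 + (-4)*(-1)
= 20 + 12 + 4 = 36
e12 coeff = (-5)*3 - 4*(-4) = -15 - (-16) = 1
e13 coeff = (-5)*(-1) - (-4)*(-4) = 5 - 16 = -11
e23 coeff = 4*(-1) - (-4)*3 = -4 - (-12) = 8
uv = 36 + 1*e12 - 11*e13 + 8*e23


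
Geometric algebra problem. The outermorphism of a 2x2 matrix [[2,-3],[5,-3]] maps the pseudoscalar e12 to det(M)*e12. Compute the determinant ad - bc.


The outermorphism of a linear map f sends e1^e2 to f(e1)^f(e2).
f(e1) = 2*e1 + 5*e2
f(e2) = -3*e1 - 3*e2
f(e1) ^ f(e2) = (2*e1 + 5*e2) ^ (-3*e1 - 3*e2)
= 2*(-3)*e12 + 5*(-3)*e21
= (-6 - (-15))*e12
= 9*e12
Coefficient = 9


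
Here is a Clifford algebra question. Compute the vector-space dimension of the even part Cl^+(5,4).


Even subalgebra dimension = 2^(n-1)
n = 5 + 4 = 9
2^(9 - 1) = 2^8 = 256
Verification: sum of C(9,k) for even k = 1 + 36 + 126 + 84 + 9 = 256
Result = 256


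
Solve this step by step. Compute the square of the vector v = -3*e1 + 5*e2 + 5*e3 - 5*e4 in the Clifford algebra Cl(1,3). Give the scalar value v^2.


v^2 = sum of c_i^2 * e_i^2
Positive signature terms (e_i^2 = +1): (-3)^2 = 9
Negative signature terms (e_j^2 = -1): 5^2 + 5^2 + (-5)^2 = 75
v^2 = 9 - 75 = -66


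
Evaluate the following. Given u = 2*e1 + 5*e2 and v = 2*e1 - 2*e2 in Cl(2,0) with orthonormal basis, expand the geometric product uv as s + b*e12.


Expand: (2*e1 + 5*e2)(2*e1 - 2*e2)
= 2*2*e1e1 + 2*(-2)*e1e2 + 5*2*e2e1 + 5*(-2)*e2e2
Using e1^2 = e2^2 = 1, e2e1 = -e1e2:
Scalar part s = 2*2 + 5*(-2) = 4 + (-10) = -6
Bivector part b = 2*(-2) - 5*2 = -4 - 10 = -14
uv = -6 - 14*e12


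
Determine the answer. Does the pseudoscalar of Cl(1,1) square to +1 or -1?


The pseudoscalar I = e1...e_n (product of all n generators) of Cl(p,q) satisfies I^2 = (-1)^(q + n(n-1)/2).
p = 1, q = 1, n = p + q = 2
n(n-1)/2 = 2 * 1 / 2 = 1
Exponent = q + n(n-1)/2 = 1 + 1 = 2
I^2 = (-1)^2 = +1


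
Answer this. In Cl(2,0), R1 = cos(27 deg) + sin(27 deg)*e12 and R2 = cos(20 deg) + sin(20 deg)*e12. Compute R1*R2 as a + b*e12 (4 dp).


Same-plane rotors commute and their half-angles add:
R1*R2 = cos(a1 + a2) + sin(a1 + a2)*e12.
a1 + a2 = 27 + 20 = 47 deg
cos(47 deg) = 0.6820
sin(47 deg) = 0.7314
R1*R2 = 0.6820 + 0.7314*e12
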